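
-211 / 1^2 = -211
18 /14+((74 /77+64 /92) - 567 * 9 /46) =-382509 /3542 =-107.99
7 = 7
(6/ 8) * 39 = 117/ 4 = 29.25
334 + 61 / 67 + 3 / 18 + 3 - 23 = 126661 / 402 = 315.08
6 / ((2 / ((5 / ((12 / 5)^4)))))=0.45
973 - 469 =504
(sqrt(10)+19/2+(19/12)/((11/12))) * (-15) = -3705/22 - 15 * sqrt(10) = -215.84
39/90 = 13/30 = 0.43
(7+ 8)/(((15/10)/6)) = 60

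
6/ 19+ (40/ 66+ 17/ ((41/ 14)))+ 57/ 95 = 941741/ 128535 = 7.33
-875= -875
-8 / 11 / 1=-8 / 11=-0.73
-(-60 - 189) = 249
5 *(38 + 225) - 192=1123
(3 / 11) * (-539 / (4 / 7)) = -257.25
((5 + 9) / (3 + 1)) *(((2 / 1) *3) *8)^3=387072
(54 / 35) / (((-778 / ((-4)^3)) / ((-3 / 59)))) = -5184 / 803285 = -0.01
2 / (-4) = -1 / 2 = -0.50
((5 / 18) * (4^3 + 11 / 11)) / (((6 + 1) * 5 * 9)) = 65 / 1134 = 0.06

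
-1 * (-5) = 5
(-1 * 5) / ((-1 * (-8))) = -5 / 8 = -0.62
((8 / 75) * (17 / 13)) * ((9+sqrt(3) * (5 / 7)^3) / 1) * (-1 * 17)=-6936 / 325 -11560 * sqrt(3) / 13377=-22.84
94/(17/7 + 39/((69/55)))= 7567/2698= 2.80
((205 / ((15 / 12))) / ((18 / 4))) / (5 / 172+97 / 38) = 14.12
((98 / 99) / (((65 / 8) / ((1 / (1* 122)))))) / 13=392 / 5102955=0.00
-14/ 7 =-2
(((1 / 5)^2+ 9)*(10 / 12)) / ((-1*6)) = -113 / 90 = -1.26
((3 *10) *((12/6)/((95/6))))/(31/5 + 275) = 180/13357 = 0.01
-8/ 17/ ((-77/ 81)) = 648/ 1309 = 0.50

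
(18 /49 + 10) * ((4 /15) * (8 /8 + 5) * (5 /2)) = 2032 /49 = 41.47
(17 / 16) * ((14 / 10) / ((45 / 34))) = 2023 / 1800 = 1.12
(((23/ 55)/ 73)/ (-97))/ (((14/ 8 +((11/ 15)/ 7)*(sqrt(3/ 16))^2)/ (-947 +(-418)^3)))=188139651504/ 77189981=2437.36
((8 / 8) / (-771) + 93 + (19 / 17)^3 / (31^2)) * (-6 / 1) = -677077218350 / 1213398001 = -558.00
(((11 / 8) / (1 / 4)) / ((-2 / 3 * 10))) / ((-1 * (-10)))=-33 / 400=-0.08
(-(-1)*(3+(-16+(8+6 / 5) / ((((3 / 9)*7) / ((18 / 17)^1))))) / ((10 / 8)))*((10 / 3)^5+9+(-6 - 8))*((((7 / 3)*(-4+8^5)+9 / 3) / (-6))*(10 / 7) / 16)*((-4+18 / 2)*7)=118972071067495 / 1041012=114285014.07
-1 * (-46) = 46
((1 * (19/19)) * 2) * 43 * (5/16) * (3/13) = 645/104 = 6.20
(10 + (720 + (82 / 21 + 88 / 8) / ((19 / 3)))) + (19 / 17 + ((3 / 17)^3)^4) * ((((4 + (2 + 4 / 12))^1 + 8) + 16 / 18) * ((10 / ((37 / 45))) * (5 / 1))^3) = 15019383817990112869034825999 / 3925038036259078163089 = 3826557.52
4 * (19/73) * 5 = 380/73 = 5.21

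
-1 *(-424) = 424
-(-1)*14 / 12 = 7 / 6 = 1.17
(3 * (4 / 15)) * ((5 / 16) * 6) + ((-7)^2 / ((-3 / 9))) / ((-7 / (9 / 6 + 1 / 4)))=153 / 4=38.25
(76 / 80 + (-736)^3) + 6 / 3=-7973765061 / 20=-398688253.05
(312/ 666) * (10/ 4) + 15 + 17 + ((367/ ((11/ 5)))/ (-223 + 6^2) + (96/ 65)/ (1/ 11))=720175597/ 14841255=48.53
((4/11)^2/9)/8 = 2/1089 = 0.00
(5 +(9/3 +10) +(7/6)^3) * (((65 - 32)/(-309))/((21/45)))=-4.48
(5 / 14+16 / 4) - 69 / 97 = 4951 / 1358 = 3.65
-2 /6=-0.33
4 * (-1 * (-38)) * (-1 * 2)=-304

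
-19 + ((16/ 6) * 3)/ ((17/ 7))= -267/ 17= -15.71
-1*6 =-6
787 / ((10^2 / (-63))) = -49581 / 100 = -495.81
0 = 0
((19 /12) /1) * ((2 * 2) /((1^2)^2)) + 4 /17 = 335 /51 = 6.57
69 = 69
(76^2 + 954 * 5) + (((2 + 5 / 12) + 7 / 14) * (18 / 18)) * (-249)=39279 / 4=9819.75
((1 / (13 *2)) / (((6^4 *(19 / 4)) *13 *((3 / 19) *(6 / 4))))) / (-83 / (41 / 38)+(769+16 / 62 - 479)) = 1271 / 133620847776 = 0.00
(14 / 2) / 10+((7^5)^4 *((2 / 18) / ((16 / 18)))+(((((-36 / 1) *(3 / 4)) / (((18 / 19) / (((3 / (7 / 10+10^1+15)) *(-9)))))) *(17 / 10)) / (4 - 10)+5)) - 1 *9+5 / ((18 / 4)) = 9974033287201489.45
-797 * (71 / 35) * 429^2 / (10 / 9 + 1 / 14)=-187457905206 / 745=-251621349.27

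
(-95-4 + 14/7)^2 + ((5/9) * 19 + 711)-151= 89816/9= 9979.56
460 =460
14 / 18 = 7 / 9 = 0.78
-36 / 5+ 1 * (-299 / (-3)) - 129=-548 / 15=-36.53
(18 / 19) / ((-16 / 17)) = -153 / 152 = -1.01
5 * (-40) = -200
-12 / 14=-6 / 7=-0.86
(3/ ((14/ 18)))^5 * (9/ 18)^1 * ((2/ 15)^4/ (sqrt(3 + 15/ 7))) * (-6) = -1417176 * sqrt(7)/ 10504375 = -0.36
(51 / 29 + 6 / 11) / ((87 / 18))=4410 / 9251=0.48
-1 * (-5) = 5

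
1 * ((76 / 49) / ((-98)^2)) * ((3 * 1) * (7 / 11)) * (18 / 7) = 1026 / 1294139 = 0.00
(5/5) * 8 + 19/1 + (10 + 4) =41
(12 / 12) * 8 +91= 99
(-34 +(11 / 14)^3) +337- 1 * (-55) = 983683 / 2744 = 358.49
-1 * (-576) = 576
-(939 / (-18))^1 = 313 / 6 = 52.17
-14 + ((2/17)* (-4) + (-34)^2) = 19406/17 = 1141.53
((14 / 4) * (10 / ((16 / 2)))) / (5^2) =7 / 40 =0.18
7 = 7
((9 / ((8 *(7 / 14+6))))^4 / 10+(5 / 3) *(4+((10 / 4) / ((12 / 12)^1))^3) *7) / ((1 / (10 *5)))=251108410415 / 21934848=11447.92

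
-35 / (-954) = 35 / 954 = 0.04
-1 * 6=-6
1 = 1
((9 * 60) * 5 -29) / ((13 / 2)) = 5342 / 13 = 410.92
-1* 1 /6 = -1 /6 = -0.17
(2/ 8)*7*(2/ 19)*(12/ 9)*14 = 196/ 57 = 3.44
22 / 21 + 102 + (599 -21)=14302 / 21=681.05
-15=-15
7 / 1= 7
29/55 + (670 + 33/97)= 3579078/5335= 670.87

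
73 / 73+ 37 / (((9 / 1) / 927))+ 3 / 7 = 26687 / 7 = 3812.43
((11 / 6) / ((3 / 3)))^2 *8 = 242 / 9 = 26.89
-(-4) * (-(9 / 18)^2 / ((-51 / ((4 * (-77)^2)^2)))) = 562448656 / 51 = 11028405.02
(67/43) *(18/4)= 603/86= 7.01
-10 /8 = -5 /4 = -1.25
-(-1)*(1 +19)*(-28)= -560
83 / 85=0.98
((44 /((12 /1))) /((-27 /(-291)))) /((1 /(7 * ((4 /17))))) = 29876 /459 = 65.09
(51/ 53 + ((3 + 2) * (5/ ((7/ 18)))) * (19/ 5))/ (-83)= -90987/ 30793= -2.95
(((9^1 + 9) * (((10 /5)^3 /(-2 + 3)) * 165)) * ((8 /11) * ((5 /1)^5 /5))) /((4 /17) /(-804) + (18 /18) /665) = 383451468750 /43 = 8917476017.44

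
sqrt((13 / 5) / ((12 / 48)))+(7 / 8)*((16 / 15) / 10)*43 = 2*sqrt(65) / 5+301 / 75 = 7.24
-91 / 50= -1.82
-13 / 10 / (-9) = 13 / 90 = 0.14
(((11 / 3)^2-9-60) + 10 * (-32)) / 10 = -338 / 9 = -37.56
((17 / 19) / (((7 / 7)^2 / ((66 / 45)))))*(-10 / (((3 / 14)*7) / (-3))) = 1496 / 57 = 26.25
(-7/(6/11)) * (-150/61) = 1925/61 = 31.56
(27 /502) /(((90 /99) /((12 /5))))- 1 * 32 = -199909 /6275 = -31.86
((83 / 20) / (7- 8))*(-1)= 4.15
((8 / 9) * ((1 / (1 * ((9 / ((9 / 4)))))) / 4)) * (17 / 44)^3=4913 / 1533312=0.00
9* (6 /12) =9 /2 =4.50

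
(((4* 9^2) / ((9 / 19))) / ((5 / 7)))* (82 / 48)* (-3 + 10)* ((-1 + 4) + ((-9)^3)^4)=16170926755696146 / 5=3234185351139229.20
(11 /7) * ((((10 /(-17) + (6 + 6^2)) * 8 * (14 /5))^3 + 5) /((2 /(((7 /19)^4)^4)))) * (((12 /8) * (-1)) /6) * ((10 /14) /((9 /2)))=-3657103853654474771112527963 /1275401398371950517135077700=-2.87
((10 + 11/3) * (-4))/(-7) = 7.81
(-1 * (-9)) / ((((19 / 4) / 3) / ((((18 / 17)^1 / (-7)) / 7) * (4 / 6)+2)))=178632 / 15827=11.29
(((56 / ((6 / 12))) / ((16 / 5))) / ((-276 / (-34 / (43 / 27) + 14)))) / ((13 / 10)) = 27650 / 38571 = 0.72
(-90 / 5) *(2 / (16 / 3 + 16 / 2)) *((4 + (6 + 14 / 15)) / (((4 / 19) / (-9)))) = 63099 / 50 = 1261.98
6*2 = 12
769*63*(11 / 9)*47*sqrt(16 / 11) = 1012004*sqrt(11) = 3356437.55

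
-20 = -20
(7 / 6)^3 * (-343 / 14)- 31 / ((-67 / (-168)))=-3375925 / 28944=-116.64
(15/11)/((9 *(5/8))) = 0.24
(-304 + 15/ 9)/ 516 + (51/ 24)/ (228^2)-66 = -396907223/ 5960832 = -66.59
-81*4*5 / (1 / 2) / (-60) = 54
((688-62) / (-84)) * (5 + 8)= -4069 / 42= -96.88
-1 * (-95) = 95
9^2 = 81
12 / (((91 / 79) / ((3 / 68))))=711 / 1547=0.46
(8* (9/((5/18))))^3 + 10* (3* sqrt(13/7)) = 30* sqrt(91)/7 + 2176782336/125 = 17414299.57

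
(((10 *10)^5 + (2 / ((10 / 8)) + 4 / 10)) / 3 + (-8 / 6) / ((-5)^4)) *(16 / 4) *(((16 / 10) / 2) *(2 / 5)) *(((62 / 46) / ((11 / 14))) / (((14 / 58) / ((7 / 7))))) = 359600000071689856 / 11859375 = 30322002641.09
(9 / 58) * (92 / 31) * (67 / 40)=13869 / 17980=0.77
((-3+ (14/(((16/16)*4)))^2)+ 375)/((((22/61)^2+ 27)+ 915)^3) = 79186815392857/172334251076946993184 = 0.00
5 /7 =0.71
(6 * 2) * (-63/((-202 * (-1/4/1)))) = -1512/101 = -14.97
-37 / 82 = -0.45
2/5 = 0.40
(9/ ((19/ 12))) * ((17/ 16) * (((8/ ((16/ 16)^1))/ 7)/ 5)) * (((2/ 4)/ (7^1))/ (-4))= -459/ 18620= -0.02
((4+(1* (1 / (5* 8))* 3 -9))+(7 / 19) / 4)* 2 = -3673 / 380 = -9.67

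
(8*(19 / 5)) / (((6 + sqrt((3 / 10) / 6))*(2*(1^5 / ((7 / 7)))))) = 1824 / 719 - 152*sqrt(5) / 3595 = 2.44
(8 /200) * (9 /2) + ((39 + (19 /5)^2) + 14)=3381 /50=67.62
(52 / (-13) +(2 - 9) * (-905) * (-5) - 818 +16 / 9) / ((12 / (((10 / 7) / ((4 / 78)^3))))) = -3212640145 / 112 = -28684287.01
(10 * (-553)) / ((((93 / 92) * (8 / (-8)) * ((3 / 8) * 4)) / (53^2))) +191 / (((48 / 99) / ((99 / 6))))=91520869481 / 8928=10250993.45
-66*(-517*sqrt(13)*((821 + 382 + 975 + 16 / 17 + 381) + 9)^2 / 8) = 101490288636.90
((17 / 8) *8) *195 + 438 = 3753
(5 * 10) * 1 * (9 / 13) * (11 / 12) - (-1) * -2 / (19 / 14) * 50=-20725 / 494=-41.95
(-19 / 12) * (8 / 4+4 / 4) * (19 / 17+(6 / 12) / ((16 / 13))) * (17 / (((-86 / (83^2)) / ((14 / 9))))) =759560473 / 49536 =15333.50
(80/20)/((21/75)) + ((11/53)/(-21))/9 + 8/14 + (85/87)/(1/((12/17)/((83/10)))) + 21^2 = 1570444510/3444417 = 455.94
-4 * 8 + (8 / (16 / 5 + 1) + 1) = -611 / 21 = -29.10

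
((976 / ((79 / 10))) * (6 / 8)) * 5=36600 / 79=463.29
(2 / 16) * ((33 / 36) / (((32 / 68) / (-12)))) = -187 / 64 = -2.92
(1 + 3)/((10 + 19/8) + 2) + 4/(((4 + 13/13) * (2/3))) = 34/23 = 1.48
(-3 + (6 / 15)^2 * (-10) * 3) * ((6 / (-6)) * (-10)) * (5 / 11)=-390 / 11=-35.45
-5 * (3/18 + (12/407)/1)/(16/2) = -2395/19536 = -0.12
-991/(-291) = 991/291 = 3.41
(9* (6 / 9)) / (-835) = -6 / 835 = -0.01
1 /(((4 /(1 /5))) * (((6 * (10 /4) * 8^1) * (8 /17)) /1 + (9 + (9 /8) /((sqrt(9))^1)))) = 34 /44775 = 0.00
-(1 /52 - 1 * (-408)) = -21217 /52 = -408.02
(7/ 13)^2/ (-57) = -49/ 9633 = -0.01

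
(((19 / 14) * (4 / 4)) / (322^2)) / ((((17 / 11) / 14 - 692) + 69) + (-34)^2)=11 / 448018564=0.00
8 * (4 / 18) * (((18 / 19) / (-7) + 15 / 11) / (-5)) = -9584 / 21945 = -0.44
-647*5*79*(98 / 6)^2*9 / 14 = -43829397.50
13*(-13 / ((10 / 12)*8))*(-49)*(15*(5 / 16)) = 372645 / 64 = 5822.58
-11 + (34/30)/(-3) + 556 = 24508/45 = 544.62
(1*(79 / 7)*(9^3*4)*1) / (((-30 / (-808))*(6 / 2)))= 10340784 / 35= 295450.97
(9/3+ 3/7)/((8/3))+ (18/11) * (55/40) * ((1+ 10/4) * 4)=459/14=32.79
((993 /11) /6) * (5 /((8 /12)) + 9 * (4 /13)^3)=11289417 /96668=116.79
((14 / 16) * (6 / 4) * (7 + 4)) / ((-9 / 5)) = -385 / 48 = -8.02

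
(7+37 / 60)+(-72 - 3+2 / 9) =-12089 / 180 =-67.16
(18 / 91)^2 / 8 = 81 / 16562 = 0.00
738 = 738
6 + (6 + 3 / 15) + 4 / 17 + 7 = 1652 / 85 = 19.44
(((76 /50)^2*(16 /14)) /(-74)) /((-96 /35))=361 /27750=0.01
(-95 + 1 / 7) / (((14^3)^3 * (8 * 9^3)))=-83 / 105433321738752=-0.00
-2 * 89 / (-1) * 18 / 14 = 1602 / 7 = 228.86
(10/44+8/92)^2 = 25281/256036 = 0.10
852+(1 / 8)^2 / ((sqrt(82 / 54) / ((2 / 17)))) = 3*sqrt(123) / 22304+852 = 852.00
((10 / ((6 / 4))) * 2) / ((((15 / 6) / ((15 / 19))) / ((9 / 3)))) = 240 / 19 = 12.63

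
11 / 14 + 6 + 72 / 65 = 7183 / 910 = 7.89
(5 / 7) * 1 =5 / 7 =0.71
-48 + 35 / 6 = -253 / 6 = -42.17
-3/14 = -0.21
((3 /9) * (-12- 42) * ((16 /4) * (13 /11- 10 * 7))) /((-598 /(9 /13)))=-245268 /42757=-5.74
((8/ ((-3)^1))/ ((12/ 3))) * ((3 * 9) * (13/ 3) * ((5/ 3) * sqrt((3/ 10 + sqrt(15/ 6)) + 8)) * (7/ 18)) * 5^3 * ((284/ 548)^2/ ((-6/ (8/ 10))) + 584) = -187012232225 * sqrt(50 * sqrt(10) + 830)/ 506763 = -11600283.85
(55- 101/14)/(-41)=-669/574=-1.17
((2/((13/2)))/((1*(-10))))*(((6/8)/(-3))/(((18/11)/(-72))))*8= -176/65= -2.71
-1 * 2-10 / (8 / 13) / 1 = -73 / 4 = -18.25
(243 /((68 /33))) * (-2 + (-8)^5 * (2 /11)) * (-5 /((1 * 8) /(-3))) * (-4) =358438365 /68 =5271152.43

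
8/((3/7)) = 56/3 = 18.67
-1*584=-584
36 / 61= 0.59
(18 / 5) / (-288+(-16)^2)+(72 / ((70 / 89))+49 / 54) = 1396147 / 15120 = 92.34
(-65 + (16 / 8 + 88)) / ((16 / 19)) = 475 / 16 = 29.69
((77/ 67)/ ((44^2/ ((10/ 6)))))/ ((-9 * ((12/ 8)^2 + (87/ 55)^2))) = -9625/ 416077236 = -0.00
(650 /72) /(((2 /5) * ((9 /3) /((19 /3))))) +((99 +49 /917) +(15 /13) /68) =2752447463 /18760248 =146.72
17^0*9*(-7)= -63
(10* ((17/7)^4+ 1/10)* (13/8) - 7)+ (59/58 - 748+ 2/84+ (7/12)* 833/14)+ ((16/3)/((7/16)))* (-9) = -72990315/278516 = -262.07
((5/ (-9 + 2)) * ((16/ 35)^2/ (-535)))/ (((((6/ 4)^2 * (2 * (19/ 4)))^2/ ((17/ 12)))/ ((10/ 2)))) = 69632/ 16097609115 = 0.00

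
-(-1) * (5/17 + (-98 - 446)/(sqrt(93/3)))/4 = 5/68 - 136 * sqrt(31)/31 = -24.35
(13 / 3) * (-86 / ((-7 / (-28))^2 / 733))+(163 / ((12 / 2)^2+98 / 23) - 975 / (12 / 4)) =-12142514707 / 2778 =-4370955.62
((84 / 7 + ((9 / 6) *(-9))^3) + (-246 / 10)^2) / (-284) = 368643 / 56800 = 6.49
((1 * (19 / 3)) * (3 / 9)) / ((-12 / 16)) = -76 / 27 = -2.81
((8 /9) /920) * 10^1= 2 /207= 0.01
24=24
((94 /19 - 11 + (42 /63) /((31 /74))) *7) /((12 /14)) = -386267 /10602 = -36.43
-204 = -204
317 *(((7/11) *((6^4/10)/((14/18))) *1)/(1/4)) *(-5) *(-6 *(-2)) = -88739712/11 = -8067246.55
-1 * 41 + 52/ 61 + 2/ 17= -41511/ 1037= -40.03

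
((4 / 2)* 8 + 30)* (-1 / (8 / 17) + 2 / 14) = -2553 / 28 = -91.18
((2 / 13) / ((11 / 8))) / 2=8 / 143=0.06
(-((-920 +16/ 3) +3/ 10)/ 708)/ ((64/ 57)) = 521189/ 453120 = 1.15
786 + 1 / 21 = 16507 / 21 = 786.05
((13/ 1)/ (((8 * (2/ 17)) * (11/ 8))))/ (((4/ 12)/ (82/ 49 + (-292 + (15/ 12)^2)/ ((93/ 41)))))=-2036251347/ 534688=-3808.30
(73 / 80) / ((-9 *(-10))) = 73 / 7200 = 0.01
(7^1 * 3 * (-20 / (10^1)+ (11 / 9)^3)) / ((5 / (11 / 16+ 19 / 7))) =-16129 / 6480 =-2.49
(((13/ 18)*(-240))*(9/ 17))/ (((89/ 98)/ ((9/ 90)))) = -15288/ 1513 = -10.10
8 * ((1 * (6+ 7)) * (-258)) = -26832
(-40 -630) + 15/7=-4675/7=-667.86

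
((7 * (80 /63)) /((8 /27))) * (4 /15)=8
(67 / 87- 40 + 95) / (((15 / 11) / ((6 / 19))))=12.92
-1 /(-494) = 1 /494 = 0.00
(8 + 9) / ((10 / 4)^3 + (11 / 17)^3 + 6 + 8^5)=668168 / 1288774069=0.00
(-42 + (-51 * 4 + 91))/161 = -155/161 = -0.96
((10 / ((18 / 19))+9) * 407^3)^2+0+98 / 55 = 7743806287154267680258 / 4455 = 1738228122818017436.65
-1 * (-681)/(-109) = -681/109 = -6.25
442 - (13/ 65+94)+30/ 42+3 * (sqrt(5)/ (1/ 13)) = 39 * sqrt(5)+12198/ 35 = 435.72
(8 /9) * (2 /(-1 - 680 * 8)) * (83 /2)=-664 /48969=-0.01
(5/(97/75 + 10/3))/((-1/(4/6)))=-0.72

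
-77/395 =-0.19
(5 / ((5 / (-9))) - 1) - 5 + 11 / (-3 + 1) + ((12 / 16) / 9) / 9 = -2213 / 108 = -20.49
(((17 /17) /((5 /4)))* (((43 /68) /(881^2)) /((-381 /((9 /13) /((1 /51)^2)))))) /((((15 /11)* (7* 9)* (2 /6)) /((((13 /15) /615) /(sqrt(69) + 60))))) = -0.00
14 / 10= 7 / 5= 1.40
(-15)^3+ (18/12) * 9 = -6723/2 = -3361.50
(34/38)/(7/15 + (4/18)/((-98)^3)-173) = -360005940/69420439631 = -0.01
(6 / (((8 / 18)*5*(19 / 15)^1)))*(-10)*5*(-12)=24300 / 19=1278.95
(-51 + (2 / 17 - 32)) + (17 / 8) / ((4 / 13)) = -75.98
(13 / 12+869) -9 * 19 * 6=-1871 / 12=-155.92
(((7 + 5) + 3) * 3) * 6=270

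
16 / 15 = 1.07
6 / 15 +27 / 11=157 / 55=2.85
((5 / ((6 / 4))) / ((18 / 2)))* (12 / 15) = 8 / 27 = 0.30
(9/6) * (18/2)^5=177147/2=88573.50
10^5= 100000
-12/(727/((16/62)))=-96/22537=-0.00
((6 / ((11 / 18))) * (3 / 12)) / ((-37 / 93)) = -2511 / 407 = -6.17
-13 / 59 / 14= -13 / 826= -0.02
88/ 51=1.73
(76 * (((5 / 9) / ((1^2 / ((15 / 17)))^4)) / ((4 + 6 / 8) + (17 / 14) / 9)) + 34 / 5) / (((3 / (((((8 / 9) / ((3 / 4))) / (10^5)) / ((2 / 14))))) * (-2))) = -21661282769 / 130124412984375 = -0.00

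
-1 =-1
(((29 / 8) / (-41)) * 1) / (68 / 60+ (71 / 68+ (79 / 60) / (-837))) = -6189615 / 152325988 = -0.04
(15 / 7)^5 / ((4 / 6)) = 2278125 / 33614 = 67.77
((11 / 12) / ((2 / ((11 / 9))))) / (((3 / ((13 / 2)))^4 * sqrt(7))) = 3455881 * sqrt(7) / 1959552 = 4.67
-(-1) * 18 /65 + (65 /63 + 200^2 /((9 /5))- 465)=21758.53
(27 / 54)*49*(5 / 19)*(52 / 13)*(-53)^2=72442.63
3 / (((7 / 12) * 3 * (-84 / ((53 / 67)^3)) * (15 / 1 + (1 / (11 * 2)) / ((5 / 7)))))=-16376470 / 24419850259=-0.00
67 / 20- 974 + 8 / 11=-213383 / 220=-969.92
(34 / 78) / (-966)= -17 / 37674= -0.00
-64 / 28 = -16 / 7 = -2.29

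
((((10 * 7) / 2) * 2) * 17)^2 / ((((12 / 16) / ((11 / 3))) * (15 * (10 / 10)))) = 12461680 / 27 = 461543.70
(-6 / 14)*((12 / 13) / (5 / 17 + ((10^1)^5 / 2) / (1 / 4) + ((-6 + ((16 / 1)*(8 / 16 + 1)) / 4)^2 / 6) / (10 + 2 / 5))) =-204 / 103133485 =-0.00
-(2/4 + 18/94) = -65/94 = -0.69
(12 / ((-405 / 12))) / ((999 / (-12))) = 64 / 14985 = 0.00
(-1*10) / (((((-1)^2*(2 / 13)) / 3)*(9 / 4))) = -260 / 3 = -86.67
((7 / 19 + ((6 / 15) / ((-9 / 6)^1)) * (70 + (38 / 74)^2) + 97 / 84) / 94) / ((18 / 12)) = -20894917 / 171152380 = -0.12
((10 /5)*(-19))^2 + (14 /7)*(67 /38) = 27503 /19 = 1447.53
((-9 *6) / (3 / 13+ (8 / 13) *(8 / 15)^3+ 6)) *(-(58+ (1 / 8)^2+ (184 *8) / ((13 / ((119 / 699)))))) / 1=1365380033625 / 2068823776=659.98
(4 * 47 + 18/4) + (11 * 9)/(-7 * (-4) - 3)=9823/50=196.46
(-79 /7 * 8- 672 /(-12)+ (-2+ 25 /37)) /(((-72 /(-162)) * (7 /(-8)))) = 166014 /1813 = 91.57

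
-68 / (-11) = 68 / 11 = 6.18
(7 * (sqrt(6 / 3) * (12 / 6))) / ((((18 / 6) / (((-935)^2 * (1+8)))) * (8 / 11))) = 201945975 * sqrt(2) / 4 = 71398684.18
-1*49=-49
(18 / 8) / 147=3 / 196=0.02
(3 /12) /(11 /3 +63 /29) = 87 /2032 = 0.04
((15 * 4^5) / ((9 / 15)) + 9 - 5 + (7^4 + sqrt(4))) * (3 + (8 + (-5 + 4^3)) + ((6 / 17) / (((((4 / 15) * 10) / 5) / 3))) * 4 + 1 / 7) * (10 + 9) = 706368548 / 17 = 41551091.06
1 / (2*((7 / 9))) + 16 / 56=13 / 14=0.93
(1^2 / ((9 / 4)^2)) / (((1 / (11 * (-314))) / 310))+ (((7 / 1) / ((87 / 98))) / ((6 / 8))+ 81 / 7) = -3477400379 / 16443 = -211482.11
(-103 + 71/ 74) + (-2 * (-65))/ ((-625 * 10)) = -4720337/ 46250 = -102.06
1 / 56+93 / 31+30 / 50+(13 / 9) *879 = 1069559 / 840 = 1273.28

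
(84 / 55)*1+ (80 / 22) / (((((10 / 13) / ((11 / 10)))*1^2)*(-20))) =697 / 550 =1.27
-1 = -1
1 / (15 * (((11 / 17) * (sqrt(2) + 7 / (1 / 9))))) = 357 / 218185 - 17 * sqrt(2) / 654555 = 0.00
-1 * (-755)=755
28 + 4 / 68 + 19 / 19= 494 / 17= 29.06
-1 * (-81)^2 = -6561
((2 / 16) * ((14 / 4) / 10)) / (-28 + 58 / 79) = -553 / 344640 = -0.00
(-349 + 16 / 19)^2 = 43758225 / 361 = 121213.92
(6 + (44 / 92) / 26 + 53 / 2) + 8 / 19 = 187129 / 5681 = 32.94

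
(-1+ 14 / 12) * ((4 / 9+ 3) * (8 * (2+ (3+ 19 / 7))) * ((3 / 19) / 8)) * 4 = 372 / 133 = 2.80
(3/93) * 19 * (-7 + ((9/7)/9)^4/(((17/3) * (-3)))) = -5428680/1265327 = -4.29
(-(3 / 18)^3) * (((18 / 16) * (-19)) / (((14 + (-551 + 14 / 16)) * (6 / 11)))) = -0.00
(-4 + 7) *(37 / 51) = 37 / 17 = 2.18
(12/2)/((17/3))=18/17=1.06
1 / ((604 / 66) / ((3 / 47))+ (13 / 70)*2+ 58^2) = 3465 / 12154337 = 0.00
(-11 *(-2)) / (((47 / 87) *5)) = 1914 / 235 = 8.14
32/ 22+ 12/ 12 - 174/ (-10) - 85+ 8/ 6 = -10529/ 165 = -63.81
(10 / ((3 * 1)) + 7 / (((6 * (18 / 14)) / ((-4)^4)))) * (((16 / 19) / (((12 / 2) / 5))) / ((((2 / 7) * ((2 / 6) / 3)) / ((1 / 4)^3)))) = 111335 / 1368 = 81.39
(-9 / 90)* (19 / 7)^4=-130321 / 24010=-5.43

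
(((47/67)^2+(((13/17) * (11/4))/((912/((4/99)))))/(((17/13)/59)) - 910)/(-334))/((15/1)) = 9684769043653/53348537947680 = 0.18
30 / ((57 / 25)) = 250 / 19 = 13.16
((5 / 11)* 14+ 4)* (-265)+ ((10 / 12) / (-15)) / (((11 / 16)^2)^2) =-361918358 / 131769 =-2746.61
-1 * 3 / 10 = -3 / 10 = -0.30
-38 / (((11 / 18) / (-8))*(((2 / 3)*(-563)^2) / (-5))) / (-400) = 513 / 17433295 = 0.00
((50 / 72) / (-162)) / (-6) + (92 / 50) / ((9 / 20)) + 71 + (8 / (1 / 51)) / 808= 75.59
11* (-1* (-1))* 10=110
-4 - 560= -564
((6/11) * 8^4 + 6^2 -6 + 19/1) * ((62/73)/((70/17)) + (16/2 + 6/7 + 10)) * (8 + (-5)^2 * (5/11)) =842806.53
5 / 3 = 1.67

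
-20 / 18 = -10 / 9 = -1.11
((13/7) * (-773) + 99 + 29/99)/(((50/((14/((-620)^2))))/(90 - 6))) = -6482287/79282500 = -0.08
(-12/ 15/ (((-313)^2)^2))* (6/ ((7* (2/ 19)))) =-228/ 335927373635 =-0.00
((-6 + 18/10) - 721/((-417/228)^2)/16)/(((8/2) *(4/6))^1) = -2560719/386420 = -6.63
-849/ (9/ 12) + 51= -1081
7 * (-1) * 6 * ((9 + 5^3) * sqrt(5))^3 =-505281840 * sqrt(5) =-1129844542.04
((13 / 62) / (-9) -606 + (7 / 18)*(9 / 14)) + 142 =-517571 / 1116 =-463.77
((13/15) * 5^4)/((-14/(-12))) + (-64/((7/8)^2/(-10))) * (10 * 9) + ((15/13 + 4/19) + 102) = 917411069/12103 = 75800.30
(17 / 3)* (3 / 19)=17 / 19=0.89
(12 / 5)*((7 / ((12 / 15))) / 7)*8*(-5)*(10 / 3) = -400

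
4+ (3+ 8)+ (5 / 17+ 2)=294 / 17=17.29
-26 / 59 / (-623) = 26 / 36757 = 0.00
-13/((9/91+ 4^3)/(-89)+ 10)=-105287/75157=-1.40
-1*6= -6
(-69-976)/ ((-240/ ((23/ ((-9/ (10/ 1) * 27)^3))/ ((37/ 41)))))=-24635875/ 3185457354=-0.01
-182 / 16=-91 / 8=-11.38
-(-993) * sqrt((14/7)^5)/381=1324 * sqrt(2)/127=14.74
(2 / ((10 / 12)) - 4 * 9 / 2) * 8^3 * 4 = -159744 / 5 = -31948.80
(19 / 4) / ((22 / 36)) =171 / 22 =7.77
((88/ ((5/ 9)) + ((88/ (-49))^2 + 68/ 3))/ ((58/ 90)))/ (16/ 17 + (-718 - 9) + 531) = -84625269/ 57722441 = -1.47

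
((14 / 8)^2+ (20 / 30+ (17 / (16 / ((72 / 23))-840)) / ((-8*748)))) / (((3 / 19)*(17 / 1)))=562213021 / 404673984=1.39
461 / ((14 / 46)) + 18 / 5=53141 / 35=1518.31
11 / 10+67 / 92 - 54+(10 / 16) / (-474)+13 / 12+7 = -19226647 / 436080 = -44.09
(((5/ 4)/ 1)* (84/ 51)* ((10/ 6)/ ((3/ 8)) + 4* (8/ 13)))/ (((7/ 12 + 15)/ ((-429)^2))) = 48528480/ 289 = 167918.62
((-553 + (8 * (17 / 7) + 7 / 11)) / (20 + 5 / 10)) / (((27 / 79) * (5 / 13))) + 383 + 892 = 459110681 / 426195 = 1077.23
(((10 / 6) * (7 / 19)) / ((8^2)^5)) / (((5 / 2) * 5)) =7 / 153008209920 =0.00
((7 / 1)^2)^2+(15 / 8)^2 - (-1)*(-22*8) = 142625 / 64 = 2228.52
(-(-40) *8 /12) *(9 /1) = 240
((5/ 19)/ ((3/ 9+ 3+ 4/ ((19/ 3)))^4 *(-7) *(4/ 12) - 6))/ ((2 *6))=-555579/ 14761049960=-0.00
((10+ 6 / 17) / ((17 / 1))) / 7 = 176 / 2023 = 0.09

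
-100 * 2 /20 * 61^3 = -2269810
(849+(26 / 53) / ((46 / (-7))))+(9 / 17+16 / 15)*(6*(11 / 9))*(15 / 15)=802567526 / 932535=860.63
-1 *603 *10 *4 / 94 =-12060 / 47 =-256.60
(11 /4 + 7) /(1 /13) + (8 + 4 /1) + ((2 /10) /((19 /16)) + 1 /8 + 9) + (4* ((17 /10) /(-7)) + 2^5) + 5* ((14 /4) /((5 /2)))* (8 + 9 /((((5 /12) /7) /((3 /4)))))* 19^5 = 2104189109.27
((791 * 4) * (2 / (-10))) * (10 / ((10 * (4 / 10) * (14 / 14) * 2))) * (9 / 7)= -1017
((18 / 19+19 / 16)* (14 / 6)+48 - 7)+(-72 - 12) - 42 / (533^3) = -38.02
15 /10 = 3 /2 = 1.50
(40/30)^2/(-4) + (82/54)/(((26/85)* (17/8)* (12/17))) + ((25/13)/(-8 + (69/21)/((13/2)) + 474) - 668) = -665.13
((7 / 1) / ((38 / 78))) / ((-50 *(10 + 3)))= -21 / 950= -0.02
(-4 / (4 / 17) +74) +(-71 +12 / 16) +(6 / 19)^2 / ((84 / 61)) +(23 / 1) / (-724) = -6041785 / 457387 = -13.21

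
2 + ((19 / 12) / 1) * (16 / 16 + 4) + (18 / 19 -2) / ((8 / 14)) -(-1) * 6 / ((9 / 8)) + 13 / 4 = 633 / 38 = 16.66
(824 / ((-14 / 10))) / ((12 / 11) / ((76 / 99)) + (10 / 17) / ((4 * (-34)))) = -90491680 / 217819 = -415.44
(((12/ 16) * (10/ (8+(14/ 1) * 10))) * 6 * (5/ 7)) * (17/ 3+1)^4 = 1000000/ 2331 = 429.00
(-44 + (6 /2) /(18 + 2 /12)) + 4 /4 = -4669 /109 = -42.83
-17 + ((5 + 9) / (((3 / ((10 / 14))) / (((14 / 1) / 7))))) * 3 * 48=943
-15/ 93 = -5/ 31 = -0.16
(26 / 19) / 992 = 13 / 9424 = 0.00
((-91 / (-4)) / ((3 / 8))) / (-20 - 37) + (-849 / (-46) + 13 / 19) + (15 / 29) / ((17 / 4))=70571137 / 3877938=18.20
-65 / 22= -2.95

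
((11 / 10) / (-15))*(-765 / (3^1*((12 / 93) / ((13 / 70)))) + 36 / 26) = 975997 / 36400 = 26.81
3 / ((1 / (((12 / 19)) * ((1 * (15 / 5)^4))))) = 2916 / 19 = 153.47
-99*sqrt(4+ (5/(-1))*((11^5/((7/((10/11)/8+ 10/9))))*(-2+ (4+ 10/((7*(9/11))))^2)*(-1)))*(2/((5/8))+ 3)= -341*sqrt(30595682213614)/1470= -1283119.53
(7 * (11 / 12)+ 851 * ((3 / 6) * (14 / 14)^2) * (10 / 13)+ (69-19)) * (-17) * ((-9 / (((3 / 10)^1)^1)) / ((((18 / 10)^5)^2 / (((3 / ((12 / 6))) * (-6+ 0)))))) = -49689306640625 / 10072932714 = -4932.95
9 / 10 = 0.90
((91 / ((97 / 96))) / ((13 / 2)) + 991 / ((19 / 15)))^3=3159962632743647121 / 6260024107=504784419.15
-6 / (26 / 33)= -99 / 13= -7.62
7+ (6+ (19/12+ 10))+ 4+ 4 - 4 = 343/12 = 28.58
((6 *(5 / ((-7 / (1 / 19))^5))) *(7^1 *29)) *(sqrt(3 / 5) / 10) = -87 *sqrt(15) / 29725568495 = -0.00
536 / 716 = 134 / 179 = 0.75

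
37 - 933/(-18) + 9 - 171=-439/6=-73.17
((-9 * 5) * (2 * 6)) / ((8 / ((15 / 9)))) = -225 / 2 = -112.50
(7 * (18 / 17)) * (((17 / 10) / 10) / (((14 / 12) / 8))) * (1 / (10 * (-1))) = -0.86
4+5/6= 29/6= 4.83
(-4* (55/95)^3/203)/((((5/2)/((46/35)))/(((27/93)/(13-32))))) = 4408272/143519259275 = 0.00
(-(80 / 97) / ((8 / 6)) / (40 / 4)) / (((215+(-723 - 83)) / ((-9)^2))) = 0.01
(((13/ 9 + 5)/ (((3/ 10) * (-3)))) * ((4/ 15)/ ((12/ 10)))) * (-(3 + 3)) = 2320/ 243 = 9.55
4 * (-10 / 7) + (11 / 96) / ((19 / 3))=-24243 / 4256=-5.70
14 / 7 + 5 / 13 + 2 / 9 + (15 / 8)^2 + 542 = 4104341 / 7488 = 548.12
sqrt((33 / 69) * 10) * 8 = 8 * sqrt(2530) / 23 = 17.50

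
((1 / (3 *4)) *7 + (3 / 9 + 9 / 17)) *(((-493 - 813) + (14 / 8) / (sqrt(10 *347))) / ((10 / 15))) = -192635 / 68 + 413 *sqrt(3470) / 377536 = -2832.80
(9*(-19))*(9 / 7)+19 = -1406 / 7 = -200.86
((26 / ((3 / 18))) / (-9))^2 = 2704 / 9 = 300.44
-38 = -38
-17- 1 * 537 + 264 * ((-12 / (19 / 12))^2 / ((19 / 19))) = 14610.28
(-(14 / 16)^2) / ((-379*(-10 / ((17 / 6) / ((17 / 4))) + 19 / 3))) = -147 / 630656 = -0.00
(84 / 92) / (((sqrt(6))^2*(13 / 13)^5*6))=7 / 276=0.03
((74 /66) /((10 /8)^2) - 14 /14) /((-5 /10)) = 0.56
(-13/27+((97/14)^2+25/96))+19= 2827369/42336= 66.78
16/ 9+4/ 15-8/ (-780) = 1202/ 585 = 2.05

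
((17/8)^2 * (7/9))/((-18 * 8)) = -2023/82944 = -0.02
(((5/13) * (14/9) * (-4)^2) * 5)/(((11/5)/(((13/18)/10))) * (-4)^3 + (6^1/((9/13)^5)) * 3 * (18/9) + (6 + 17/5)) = -20412000/730864969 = -0.03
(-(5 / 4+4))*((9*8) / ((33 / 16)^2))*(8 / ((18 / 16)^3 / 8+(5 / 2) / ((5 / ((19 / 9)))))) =-3170893824 / 5502233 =-576.29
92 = 92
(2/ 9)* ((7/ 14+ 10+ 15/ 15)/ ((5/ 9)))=23/ 5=4.60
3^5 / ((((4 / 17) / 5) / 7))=144585 / 4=36146.25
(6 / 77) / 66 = 1 / 847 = 0.00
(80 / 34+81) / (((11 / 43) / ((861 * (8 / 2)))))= 209846364 / 187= 1122173.07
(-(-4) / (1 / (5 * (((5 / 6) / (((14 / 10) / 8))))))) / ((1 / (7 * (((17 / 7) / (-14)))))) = -17000 / 147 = -115.65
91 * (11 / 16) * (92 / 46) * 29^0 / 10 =1001 / 80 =12.51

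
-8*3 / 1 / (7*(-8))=3 / 7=0.43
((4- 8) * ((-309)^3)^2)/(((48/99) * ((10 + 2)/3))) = -28725316097598153/16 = -1795332256099884.56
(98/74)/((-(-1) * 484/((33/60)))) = 49/32560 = 0.00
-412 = -412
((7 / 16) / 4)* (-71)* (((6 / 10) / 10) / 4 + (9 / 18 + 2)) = -249991 / 12800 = -19.53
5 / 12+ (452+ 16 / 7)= 454.70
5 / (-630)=-1 / 126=-0.01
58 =58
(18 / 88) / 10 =9 / 440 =0.02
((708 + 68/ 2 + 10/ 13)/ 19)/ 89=9656/ 21983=0.44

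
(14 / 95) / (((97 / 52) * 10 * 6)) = 182 / 138225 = 0.00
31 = 31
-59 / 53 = -1.11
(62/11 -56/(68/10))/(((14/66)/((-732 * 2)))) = 17937.08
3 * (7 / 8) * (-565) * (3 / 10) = -7119 / 16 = -444.94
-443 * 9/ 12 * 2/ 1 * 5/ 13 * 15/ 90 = -2215/ 52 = -42.60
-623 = -623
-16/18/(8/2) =-2/9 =-0.22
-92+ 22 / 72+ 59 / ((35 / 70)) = 947 / 36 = 26.31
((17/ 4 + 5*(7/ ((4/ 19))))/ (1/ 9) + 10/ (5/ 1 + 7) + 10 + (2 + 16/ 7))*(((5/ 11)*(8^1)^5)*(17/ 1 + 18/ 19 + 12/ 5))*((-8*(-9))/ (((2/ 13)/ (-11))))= -2417680942287.88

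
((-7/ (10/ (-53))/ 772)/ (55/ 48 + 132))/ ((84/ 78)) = 2067/ 6167315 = 0.00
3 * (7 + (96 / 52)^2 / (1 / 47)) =84765 / 169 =501.57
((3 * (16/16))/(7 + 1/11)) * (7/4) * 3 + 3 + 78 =8655/104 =83.22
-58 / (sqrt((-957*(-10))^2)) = -1 / 165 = -0.01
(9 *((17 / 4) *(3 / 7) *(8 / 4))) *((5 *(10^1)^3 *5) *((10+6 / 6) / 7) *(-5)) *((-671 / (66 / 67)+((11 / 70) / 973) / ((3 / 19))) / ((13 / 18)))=2027113921800000 / 333739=6073949768.53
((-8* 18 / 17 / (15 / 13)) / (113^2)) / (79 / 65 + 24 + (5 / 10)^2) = -10816 / 479080111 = -0.00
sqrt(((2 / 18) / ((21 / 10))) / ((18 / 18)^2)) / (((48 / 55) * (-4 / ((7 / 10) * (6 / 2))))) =-11 * sqrt(210) / 1152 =-0.14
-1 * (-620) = 620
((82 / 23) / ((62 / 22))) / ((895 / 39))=35178 / 638135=0.06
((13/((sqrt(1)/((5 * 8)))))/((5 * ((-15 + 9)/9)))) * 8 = -1248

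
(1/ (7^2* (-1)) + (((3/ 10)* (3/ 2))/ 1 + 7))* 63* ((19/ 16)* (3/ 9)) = 415017/ 2240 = 185.28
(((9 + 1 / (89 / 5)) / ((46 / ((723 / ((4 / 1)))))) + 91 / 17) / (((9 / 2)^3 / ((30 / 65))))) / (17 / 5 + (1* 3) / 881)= 1930874485 / 31693676436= 0.06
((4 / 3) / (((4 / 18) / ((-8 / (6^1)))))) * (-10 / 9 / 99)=80 / 891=0.09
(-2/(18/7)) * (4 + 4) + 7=7/9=0.78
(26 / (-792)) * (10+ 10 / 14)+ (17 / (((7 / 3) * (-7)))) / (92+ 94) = -71647 / 200508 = -0.36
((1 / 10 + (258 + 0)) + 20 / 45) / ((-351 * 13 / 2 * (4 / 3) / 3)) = -0.25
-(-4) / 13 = 4 / 13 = 0.31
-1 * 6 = -6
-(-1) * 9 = 9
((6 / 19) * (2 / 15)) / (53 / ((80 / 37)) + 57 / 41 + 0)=2624 / 1614259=0.00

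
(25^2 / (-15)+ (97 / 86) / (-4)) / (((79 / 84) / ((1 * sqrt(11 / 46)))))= -303037 * sqrt(506) / 312524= -21.81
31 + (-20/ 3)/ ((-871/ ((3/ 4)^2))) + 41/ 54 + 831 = 81158443/ 94068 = 862.76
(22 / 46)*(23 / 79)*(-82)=-902 / 79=-11.42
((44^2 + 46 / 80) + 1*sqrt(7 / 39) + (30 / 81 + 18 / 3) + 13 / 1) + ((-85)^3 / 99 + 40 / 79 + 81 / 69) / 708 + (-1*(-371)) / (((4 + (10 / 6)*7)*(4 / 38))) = sqrt(273) / 39 + 43340171059417 / 19952622360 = 2172.58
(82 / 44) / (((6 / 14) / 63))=6027 / 22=273.95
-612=-612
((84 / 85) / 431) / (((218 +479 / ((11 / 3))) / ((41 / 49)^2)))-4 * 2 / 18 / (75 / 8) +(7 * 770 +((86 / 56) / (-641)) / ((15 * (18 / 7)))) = 7192541911920245459 / 1334435111460360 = 5389.95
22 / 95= 0.23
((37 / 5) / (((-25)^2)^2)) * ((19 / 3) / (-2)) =-703 / 11718750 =-0.00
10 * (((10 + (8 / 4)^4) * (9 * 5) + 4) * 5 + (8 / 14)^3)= 20134740 / 343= 58701.87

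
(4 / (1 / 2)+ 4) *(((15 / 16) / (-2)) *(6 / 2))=-16.88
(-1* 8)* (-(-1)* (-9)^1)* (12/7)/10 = 432/35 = 12.34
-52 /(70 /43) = -1118 /35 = -31.94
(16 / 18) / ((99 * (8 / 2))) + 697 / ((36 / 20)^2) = 191677 / 891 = 215.13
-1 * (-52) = 52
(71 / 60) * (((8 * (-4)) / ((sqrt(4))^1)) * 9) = -852 / 5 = -170.40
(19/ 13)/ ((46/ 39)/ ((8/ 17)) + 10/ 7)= 1596/ 4297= 0.37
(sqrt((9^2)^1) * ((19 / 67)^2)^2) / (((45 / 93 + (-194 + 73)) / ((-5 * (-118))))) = -10726069905 / 37642294028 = -0.28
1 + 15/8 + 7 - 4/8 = 75/8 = 9.38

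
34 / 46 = 17 / 23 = 0.74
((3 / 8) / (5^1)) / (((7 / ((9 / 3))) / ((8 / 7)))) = 9 / 245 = 0.04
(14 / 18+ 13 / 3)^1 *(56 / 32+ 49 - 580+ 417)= -10327 / 18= -573.72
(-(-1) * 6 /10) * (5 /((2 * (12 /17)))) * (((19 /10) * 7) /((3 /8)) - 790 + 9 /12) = -768859 /480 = -1601.79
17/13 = 1.31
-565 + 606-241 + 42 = -158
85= 85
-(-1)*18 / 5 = 18 / 5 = 3.60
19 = 19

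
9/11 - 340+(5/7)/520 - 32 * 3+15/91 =-3483605/8008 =-435.02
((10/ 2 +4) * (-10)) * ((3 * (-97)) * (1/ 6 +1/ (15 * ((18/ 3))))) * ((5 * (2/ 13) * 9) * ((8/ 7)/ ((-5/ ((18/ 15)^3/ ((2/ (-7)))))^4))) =31287049243656192/ 396728515625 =78862.62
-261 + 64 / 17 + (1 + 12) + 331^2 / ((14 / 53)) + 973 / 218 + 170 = 5379033112 / 12971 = 414696.87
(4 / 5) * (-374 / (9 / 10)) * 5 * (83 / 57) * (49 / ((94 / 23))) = -699686680 / 24111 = -29019.40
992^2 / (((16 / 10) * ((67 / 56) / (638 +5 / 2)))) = 22060254720 / 67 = 329257533.13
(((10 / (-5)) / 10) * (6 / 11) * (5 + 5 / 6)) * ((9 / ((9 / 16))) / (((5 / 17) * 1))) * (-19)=36176 / 55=657.75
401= 401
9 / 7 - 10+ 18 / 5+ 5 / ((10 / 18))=136 / 35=3.89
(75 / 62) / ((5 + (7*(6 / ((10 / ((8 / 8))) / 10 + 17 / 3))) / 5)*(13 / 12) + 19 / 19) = 22500 / 144739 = 0.16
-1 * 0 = 0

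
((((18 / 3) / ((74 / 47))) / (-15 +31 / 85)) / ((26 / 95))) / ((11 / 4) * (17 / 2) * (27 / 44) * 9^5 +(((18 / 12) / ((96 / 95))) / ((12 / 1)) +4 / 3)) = -36434400 / 32435562374891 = -0.00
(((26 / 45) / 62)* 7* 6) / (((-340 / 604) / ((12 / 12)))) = -27482 / 39525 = -0.70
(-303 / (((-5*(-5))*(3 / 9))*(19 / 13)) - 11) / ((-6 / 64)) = 545344 / 1425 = 382.70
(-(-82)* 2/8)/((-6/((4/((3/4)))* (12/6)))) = -328/9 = -36.44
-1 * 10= -10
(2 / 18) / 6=1 / 54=0.02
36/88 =9/22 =0.41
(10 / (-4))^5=-3125 / 32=-97.66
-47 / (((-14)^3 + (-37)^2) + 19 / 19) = 47 / 1374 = 0.03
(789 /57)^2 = 69169 /361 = 191.60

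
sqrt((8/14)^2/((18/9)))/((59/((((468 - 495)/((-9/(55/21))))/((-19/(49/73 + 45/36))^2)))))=17309655 * sqrt(2)/44492929432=0.00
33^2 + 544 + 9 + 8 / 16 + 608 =2250.50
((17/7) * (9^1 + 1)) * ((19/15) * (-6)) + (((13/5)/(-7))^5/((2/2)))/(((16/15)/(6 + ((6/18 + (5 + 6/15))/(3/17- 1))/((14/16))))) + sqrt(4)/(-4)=-3810090027833/20588575000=-185.06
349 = 349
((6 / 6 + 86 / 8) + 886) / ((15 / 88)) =26334 / 5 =5266.80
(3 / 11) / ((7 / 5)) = 15 / 77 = 0.19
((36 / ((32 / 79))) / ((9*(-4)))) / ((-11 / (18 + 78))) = 237 / 11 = 21.55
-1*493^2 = -243049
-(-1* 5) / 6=5 / 6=0.83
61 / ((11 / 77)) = 427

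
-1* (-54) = 54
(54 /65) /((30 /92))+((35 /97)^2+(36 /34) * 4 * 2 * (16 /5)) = 1548301049 /51984725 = 29.78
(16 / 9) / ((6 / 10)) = 80 / 27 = 2.96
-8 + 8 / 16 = -15 / 2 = -7.50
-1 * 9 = -9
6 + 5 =11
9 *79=711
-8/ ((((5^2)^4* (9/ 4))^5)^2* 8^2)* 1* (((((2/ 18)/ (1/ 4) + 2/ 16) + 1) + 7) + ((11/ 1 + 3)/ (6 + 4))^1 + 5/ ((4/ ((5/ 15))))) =-0.00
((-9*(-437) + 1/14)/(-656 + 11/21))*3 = -495567/27530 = -18.00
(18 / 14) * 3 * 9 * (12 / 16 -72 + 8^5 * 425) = 13536391545 / 28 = 483442555.18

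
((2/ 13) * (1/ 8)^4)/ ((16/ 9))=0.00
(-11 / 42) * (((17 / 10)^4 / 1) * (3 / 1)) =-6.56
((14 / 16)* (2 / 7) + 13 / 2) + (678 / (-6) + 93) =-53 / 4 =-13.25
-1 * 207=-207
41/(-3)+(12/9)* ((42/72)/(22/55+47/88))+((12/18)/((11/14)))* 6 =-315059/40689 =-7.74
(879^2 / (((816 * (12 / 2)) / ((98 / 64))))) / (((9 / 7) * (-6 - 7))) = -29446207 / 2036736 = -14.46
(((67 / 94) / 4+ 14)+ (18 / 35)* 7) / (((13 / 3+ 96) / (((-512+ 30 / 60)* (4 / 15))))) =-34191729 / 1414700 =-24.17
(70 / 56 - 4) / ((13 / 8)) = -22 / 13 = -1.69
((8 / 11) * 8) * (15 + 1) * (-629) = -644096 / 11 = -58554.18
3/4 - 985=-3937/4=-984.25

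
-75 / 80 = -15 / 16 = -0.94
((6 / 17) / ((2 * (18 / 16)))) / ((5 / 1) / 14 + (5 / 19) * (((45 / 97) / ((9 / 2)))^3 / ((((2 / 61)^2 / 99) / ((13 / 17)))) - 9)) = 1942168144 / 226516384695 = 0.01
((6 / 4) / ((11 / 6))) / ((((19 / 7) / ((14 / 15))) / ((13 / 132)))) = 637 / 22990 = 0.03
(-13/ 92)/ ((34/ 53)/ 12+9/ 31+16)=-0.01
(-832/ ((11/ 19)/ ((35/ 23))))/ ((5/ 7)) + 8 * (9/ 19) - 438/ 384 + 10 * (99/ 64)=-936330029/ 307648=-3043.51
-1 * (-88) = 88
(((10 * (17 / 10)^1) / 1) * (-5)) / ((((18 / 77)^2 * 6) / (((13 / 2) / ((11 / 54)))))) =-595595 / 72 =-8272.15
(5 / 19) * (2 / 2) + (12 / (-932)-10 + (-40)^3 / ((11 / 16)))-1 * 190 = -4542975212 / 48697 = -93290.66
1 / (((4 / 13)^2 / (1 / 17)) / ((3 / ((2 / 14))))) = 3549 / 272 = 13.05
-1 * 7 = -7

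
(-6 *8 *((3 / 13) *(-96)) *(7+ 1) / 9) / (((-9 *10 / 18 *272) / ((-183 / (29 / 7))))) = 983808 / 32045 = 30.70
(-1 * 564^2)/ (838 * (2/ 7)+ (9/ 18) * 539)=-1484448/ 2375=-625.03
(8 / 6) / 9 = 4 / 27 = 0.15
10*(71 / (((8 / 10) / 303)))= 537825 / 2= 268912.50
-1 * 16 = -16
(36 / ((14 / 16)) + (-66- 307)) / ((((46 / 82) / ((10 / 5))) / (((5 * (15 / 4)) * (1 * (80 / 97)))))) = -12423000 / 679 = -18296.02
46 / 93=0.49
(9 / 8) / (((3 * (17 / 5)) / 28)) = 105 / 34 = 3.09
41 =41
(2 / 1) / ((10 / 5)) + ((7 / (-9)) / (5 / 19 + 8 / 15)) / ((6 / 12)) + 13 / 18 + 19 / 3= 24935 / 4086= 6.10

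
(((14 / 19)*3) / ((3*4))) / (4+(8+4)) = 7 / 608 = 0.01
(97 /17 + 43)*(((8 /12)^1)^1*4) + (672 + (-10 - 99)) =11779 /17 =692.88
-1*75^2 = -5625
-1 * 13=-13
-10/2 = -5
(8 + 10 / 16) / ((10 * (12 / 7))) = 161 / 320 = 0.50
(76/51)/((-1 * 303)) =-76/15453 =-0.00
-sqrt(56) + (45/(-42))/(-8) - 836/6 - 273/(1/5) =-505411/336 - 2 * sqrt(14) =-1511.68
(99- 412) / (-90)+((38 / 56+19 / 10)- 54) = -60409 / 1260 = -47.94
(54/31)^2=2916/961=3.03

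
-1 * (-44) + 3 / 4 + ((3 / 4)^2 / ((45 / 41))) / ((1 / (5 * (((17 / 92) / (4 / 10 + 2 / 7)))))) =1605323 / 35328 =45.44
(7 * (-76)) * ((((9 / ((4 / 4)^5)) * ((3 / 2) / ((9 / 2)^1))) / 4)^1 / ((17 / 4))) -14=-1834 / 17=-107.88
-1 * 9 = -9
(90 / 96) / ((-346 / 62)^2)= 14415 / 478864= 0.03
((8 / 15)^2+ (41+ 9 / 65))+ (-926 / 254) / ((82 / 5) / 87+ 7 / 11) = 54254548703 / 1466211825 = 37.00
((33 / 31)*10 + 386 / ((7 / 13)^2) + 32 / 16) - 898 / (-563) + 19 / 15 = 1346.81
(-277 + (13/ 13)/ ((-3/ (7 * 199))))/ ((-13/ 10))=22240/ 39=570.26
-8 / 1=-8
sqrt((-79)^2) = 79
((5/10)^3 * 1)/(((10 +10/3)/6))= 9/160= 0.06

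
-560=-560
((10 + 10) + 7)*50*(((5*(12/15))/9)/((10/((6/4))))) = 90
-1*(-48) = 48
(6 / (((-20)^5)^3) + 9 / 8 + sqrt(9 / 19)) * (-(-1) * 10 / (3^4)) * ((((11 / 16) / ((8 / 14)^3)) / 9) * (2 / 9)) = 18865 * sqrt(19) / 10637568 + 23181311999999999996227 / 1834588569600000000000000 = 0.02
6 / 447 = 2 / 149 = 0.01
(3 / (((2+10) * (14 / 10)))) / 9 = 5 / 252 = 0.02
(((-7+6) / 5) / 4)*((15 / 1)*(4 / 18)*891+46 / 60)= -89123 / 600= -148.54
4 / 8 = 1 / 2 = 0.50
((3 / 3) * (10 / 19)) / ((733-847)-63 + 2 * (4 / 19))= -2 / 671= -0.00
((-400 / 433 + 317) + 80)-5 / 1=169336 / 433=391.08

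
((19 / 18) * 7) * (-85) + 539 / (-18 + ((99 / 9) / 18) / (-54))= -29620997 / 45018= -657.98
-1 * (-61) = 61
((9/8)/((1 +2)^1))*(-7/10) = -21/80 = -0.26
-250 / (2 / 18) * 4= -9000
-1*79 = -79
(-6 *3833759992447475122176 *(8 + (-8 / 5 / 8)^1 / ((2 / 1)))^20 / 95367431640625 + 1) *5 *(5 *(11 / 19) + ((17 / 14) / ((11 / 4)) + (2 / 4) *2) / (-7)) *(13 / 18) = -351991595123121441813363505417880574438676567078983064210904 / 167654434335418045520782470703125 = -2099506622168483978465316000.00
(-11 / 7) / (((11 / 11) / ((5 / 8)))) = -55 / 56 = -0.98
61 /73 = 0.84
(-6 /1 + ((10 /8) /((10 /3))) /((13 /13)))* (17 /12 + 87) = -15915 /32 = -497.34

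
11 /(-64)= -11 /64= -0.17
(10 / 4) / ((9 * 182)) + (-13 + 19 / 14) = -38137 / 3276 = -11.64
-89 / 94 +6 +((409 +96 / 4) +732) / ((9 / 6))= 220445 / 282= 781.72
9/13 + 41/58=1055/754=1.40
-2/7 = -0.29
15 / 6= 5 / 2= 2.50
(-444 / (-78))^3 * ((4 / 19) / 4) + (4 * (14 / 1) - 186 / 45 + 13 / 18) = 234039779 / 3756870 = 62.30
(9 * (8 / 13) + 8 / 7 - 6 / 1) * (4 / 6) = 124 / 273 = 0.45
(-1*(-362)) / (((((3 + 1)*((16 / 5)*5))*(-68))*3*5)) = -0.01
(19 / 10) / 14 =19 / 140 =0.14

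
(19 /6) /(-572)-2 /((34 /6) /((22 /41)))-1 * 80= -80.19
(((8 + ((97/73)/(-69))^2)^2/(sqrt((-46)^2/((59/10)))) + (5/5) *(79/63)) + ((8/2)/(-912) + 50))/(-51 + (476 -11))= 41201026951690321 *sqrt(590)/122587440138061620840 + 245383/1982232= 0.13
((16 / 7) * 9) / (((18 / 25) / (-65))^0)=20.57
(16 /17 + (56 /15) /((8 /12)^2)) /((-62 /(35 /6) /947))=-2631713 /3162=-832.29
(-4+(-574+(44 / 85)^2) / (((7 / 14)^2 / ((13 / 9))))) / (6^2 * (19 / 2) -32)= -35968538 / 3359625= -10.71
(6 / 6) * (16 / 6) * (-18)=-48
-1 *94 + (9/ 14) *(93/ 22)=-28115/ 308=-91.28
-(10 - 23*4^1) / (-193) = -82 / 193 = -0.42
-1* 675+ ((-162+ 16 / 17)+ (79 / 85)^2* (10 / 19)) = -22941513 / 27455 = -835.60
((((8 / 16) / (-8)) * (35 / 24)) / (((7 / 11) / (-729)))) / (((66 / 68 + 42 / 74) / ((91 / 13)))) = 1307691 / 2752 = 475.18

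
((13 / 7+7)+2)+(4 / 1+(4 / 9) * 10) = 1216 / 63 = 19.30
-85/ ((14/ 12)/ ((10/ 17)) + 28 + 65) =-5100/ 5699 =-0.89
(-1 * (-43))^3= 79507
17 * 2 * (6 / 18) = 34 / 3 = 11.33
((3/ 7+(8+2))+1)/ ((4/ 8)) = 160/ 7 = 22.86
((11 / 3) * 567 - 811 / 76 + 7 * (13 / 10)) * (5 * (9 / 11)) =7104807 / 836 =8498.57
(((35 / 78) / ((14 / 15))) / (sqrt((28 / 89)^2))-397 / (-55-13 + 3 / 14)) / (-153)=-784921 / 16262064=-0.05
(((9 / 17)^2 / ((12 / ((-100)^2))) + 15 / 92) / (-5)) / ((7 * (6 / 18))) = -3728601 / 186116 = -20.03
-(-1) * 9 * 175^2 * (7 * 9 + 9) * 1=19845000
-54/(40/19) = -513/20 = -25.65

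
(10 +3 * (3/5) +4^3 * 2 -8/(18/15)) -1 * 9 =1862/15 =124.13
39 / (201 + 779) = 0.04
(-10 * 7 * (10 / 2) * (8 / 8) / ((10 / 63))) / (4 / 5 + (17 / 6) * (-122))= 4725 / 739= 6.39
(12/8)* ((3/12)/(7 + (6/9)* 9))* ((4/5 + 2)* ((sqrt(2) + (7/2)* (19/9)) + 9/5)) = 0.86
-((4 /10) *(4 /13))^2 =-64 /4225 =-0.02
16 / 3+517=1567 / 3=522.33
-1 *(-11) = 11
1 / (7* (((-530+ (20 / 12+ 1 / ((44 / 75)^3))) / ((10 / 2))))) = -0.00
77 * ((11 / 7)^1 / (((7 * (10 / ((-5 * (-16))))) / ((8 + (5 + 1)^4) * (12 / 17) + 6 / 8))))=127391.65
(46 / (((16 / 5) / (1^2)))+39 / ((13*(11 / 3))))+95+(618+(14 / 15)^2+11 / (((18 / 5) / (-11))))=1529997 / 2200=695.45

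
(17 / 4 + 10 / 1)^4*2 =82468.76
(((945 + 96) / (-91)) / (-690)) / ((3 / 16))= 2776 / 31395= 0.09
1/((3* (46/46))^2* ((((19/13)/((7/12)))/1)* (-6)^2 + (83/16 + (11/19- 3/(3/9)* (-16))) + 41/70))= 138320/299455839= 0.00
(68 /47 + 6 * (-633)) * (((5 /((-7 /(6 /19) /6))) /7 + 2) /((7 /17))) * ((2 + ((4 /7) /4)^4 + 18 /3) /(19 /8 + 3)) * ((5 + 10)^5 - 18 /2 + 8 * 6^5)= -33903933627116240064 /1664380403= -20370303306.87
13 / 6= 2.17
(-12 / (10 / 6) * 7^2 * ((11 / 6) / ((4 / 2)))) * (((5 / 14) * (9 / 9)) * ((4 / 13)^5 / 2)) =-59136 / 371293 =-0.16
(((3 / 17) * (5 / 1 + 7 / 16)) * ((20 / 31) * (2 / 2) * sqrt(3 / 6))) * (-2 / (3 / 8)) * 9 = -7830 * sqrt(2) / 527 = -21.01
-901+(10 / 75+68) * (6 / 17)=-74541 / 85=-876.95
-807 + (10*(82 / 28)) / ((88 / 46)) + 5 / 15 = -731215 / 924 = -791.36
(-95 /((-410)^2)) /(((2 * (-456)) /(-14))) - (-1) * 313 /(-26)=-126276811 /10489440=-12.04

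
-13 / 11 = -1.18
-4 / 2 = -2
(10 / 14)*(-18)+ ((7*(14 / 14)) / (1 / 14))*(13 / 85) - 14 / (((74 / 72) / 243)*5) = -14527252 / 22015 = -659.88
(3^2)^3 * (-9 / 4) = -1640.25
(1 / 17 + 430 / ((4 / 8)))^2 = 213773641 / 289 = 739701.18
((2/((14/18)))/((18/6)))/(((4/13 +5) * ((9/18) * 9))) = 0.04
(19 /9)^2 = 361 /81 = 4.46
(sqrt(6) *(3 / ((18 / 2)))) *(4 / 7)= 4 *sqrt(6) / 21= 0.47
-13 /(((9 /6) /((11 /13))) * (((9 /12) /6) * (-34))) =88 /51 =1.73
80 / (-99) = -80 / 99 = -0.81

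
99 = 99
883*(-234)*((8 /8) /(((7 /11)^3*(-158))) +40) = -223815946419 /27097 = -8259805.38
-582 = -582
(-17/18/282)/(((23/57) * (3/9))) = -323/12972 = -0.02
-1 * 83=-83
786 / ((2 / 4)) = 1572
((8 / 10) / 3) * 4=1.07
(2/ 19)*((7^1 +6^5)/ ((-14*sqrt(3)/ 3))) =-7783*sqrt(3)/ 133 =-101.36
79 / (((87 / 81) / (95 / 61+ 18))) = 2544669 / 1769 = 1438.48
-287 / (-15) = 287 / 15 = 19.13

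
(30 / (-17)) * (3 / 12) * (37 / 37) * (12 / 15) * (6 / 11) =-36 / 187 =-0.19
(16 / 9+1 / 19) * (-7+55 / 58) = -12207 / 1102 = -11.08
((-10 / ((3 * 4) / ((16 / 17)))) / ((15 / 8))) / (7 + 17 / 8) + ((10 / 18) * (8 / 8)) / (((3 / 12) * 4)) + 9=106214 / 11169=9.51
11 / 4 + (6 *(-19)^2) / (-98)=-3793 / 196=-19.35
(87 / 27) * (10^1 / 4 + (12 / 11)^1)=2291 / 198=11.57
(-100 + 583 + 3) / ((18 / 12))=324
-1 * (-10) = 10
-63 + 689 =626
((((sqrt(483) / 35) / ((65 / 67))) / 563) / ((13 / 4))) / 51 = 268*sqrt(483) / 849186975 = 0.00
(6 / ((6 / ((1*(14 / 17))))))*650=9100 / 17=535.29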